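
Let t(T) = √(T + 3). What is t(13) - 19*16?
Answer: -300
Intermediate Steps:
t(T) = √(3 + T)
t(13) - 19*16 = √(3 + 13) - 19*16 = √16 - 304 = 4 - 304 = -300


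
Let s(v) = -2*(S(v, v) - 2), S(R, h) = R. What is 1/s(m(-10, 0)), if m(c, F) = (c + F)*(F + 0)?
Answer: ¼ ≈ 0.25000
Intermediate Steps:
m(c, F) = F*(F + c) (m(c, F) = (F + c)*F = F*(F + c))
s(v) = 4 - 2*v (s(v) = -2*(v - 2) = -2*(-2 + v) = 4 - 2*v)
1/s(m(-10, 0)) = 1/(4 - 0*(0 - 10)) = 1/(4 - 0*(-10)) = 1/(4 - 2*0) = 1/(4 + 0) = 1/4 = ¼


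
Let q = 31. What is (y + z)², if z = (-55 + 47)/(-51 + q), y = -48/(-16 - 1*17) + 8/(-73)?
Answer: 49084036/16120225 ≈ 3.0449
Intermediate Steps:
y = 1080/803 (y = -48/(-16 - 17) + 8*(-1/73) = -48/(-33) - 8/73 = -48*(-1/33) - 8/73 = 16/11 - 8/73 = 1080/803 ≈ 1.3450)
z = ⅖ (z = (-55 + 47)/(-51 + 31) = -8/(-20) = -8*(-1/20) = ⅖ ≈ 0.40000)
(y + z)² = (1080/803 + ⅖)² = (7006/4015)² = 49084036/16120225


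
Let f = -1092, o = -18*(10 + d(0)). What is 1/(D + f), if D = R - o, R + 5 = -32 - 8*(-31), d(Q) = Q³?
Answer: -1/701 ≈ -0.0014265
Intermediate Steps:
o = -180 (o = -18*(10 + 0³) = -18*(10 + 0) = -18*10 = -180)
R = 211 (R = -5 + (-32 - 8*(-31)) = -5 + (-32 + 248) = -5 + 216 = 211)
D = 391 (D = 211 - 1*(-180) = 211 + 180 = 391)
1/(D + f) = 1/(391 - 1092) = 1/(-701) = -1/701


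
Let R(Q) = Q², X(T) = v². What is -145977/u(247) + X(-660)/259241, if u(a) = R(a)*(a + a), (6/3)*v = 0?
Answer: -591/122018 ≈ -0.0048435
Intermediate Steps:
v = 0 (v = (½)*0 = 0)
X(T) = 0 (X(T) = 0² = 0)
u(a) = 2*a³ (u(a) = a²*(a + a) = a²*(2*a) = 2*a³)
-145977/u(247) + X(-660)/259241 = -145977/(2*247³) + 0/259241 = -145977/(2*15069223) + 0*(1/259241) = -145977/30138446 + 0 = -145977*1/30138446 + 0 = -591/122018 + 0 = -591/122018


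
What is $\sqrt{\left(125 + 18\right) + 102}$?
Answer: $7 \sqrt{5} \approx 15.652$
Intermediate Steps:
$\sqrt{\left(125 + 18\right) + 102} = \sqrt{143 + 102} = \sqrt{245} = 7 \sqrt{5}$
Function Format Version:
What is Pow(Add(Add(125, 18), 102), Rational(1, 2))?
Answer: Mul(7, Pow(5, Rational(1, 2))) ≈ 15.652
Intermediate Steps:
Pow(Add(Add(125, 18), 102), Rational(1, 2)) = Pow(Add(143, 102), Rational(1, 2)) = Pow(245, Rational(1, 2)) = Mul(7, Pow(5, Rational(1, 2)))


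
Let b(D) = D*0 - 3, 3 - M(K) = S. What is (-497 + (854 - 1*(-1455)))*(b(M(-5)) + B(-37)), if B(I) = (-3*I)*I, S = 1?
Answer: -7447320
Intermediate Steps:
M(K) = 2 (M(K) = 3 - 1*1 = 3 - 1 = 2)
b(D) = -3 (b(D) = 0 - 3 = -3)
B(I) = -3*I²
(-497 + (854 - 1*(-1455)))*(b(M(-5)) + B(-37)) = (-497 + (854 - 1*(-1455)))*(-3 - 3*(-37)²) = (-497 + (854 + 1455))*(-3 - 3*1369) = (-497 + 2309)*(-3 - 4107) = 1812*(-4110) = -7447320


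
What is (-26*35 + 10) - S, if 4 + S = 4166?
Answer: -5062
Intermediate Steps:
S = 4162 (S = -4 + 4166 = 4162)
(-26*35 + 10) - S = (-26*35 + 10) - 1*4162 = (-910 + 10) - 4162 = -900 - 4162 = -5062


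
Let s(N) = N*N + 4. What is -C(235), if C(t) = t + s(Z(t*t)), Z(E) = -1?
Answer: -240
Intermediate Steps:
s(N) = 4 + N² (s(N) = N² + 4 = 4 + N²)
C(t) = 5 + t (C(t) = t + (4 + (-1)²) = t + (4 + 1) = t + 5 = 5 + t)
-C(235) = -(5 + 235) = -1*240 = -240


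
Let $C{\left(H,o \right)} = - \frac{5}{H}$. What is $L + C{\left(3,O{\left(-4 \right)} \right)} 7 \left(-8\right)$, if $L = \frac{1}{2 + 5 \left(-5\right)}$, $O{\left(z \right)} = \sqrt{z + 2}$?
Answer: $\frac{6437}{69} \approx 93.29$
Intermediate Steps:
$O{\left(z \right)} = \sqrt{2 + z}$
$L = - \frac{1}{23}$ ($L = \frac{1}{2 - 25} = \frac{1}{-23} = - \frac{1}{23} \approx -0.043478$)
$L + C{\left(3,O{\left(-4 \right)} \right)} 7 \left(-8\right) = - \frac{1}{23} + - \frac{5}{3} \cdot 7 \left(-8\right) = - \frac{1}{23} + \left(-5\right) \frac{1}{3} \cdot 7 \left(-8\right) = - \frac{1}{23} + \left(- \frac{5}{3}\right) 7 \left(-8\right) = - \frac{1}{23} - - \frac{280}{3} = - \frac{1}{23} + \frac{280}{3} = \frac{6437}{69}$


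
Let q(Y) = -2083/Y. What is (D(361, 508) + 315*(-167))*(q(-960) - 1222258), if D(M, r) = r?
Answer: 61128827506909/960 ≈ 6.3676e+10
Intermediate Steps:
(D(361, 508) + 315*(-167))*(q(-960) - 1222258) = (508 + 315*(-167))*(-2083/(-960) - 1222258) = (508 - 52605)*(-2083*(-1/960) - 1222258) = -52097*(2083/960 - 1222258) = -52097*(-1173365597/960) = 61128827506909/960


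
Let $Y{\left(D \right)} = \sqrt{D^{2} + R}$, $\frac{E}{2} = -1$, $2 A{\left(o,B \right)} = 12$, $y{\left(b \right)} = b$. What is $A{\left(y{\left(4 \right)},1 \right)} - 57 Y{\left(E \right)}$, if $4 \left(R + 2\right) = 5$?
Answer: $6 - \frac{57 \sqrt{13}}{2} \approx -96.758$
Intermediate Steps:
$R = - \frac{3}{4}$ ($R = -2 + \frac{1}{4} \cdot 5 = -2 + \frac{5}{4} = - \frac{3}{4} \approx -0.75$)
$A{\left(o,B \right)} = 6$ ($A{\left(o,B \right)} = \frac{1}{2} \cdot 12 = 6$)
$E = -2$ ($E = 2 \left(-1\right) = -2$)
$Y{\left(D \right)} = \sqrt{- \frac{3}{4} + D^{2}}$ ($Y{\left(D \right)} = \sqrt{D^{2} - \frac{3}{4}} = \sqrt{- \frac{3}{4} + D^{2}}$)
$A{\left(y{\left(4 \right)},1 \right)} - 57 Y{\left(E \right)} = 6 - 57 \frac{\sqrt{-3 + 4 \left(-2\right)^{2}}}{2} = 6 - 57 \frac{\sqrt{-3 + 4 \cdot 4}}{2} = 6 - 57 \frac{\sqrt{-3 + 16}}{2} = 6 - 57 \frac{\sqrt{13}}{2} = 6 - \frac{57 \sqrt{13}}{2}$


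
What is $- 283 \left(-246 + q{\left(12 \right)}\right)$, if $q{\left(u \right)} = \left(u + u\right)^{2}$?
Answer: $-93390$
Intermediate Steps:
$q{\left(u \right)} = 4 u^{2}$ ($q{\left(u \right)} = \left(2 u\right)^{2} = 4 u^{2}$)
$- 283 \left(-246 + q{\left(12 \right)}\right) = - 283 \left(-246 + 4 \cdot 12^{2}\right) = - 283 \left(-246 + 4 \cdot 144\right) = - 283 \left(-246 + 576\right) = \left(-283\right) 330 = -93390$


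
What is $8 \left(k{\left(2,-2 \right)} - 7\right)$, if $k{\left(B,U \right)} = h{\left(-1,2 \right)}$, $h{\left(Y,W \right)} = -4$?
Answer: $-88$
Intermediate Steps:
$k{\left(B,U \right)} = -4$
$8 \left(k{\left(2,-2 \right)} - 7\right) = 8 \left(-4 - 7\right) = 8 \left(-11\right) = -88$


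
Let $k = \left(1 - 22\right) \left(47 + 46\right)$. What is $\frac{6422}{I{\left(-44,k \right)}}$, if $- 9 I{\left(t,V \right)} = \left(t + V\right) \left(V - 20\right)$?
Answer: $- \frac{57798}{3940081} \approx -0.014669$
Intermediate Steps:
$k = -1953$ ($k = \left(-21\right) 93 = -1953$)
$I{\left(t,V \right)} = - \frac{\left(-20 + V\right) \left(V + t\right)}{9}$ ($I{\left(t,V \right)} = - \frac{\left(t + V\right) \left(V - 20\right)}{9} = - \frac{\left(V + t\right) \left(-20 + V\right)}{9} = - \frac{\left(-20 + V\right) \left(V + t\right)}{9}$)
$\frac{6422}{I{\left(-44,k \right)}} = \frac{6422}{- \frac{\left(-1953\right)^{2}}{9} + \frac{20}{9} \left(-1953\right) + \frac{20}{9} \left(-44\right) - \left(-217\right) \left(-44\right)} = \frac{6422}{\left(- \frac{1}{9}\right) 3814209 - 4340 - \frac{880}{9} - 9548} = \frac{6422}{-423801 - 4340 - \frac{880}{9} - 9548} = \frac{6422}{- \frac{3940081}{9}} = 6422 \left(- \frac{9}{3940081}\right) = - \frac{57798}{3940081}$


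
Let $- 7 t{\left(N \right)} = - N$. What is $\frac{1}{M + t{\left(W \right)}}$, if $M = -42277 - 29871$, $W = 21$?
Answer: $- \frac{1}{72145} \approx -1.3861 \cdot 10^{-5}$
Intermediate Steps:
$t{\left(N \right)} = \frac{N}{7}$ ($t{\left(N \right)} = - \frac{\left(-1\right) N}{7} = \frac{N}{7}$)
$M = -72148$ ($M = -42277 - 29871 = -72148$)
$\frac{1}{M + t{\left(W \right)}} = \frac{1}{-72148 + \frac{1}{7} \cdot 21} = \frac{1}{-72148 + 3} = \frac{1}{-72145} = - \frac{1}{72145}$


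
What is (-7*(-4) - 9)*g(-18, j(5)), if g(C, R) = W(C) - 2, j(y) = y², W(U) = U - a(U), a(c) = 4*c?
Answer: 988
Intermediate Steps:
W(U) = -3*U (W(U) = U - 4*U = -3*U)
g(C, R) = -2 - 3*C (g(C, R) = -3*C - 2 = -2 - 3*C)
(-7*(-4) - 9)*g(-18, j(5)) = (-7*(-4) - 9)*(-2 - 3*(-18)) = (28 - 9)*(-2 + 54) = 19*52 = 988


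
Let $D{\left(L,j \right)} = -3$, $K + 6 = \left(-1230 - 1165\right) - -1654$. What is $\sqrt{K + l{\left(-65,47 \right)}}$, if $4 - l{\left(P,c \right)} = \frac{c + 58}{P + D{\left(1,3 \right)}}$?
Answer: $\frac{i \sqrt{857123}}{34} \approx 27.23 i$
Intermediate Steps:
$K = -747$ ($K = -6 - 741 = -747$)
$l{\left(P,c \right)} = 4 - \frac{58 + c}{-3 + P}$ ($l{\left(P,c \right)} = 4 - \frac{c + 58}{P - 3} = 4 - \frac{58 + c}{-3 + P}$)
$\sqrt{K + l{\left(-65,47 \right)}} = \sqrt{-747 + \frac{-70 - 47 + 4 \left(-65\right)}{-3 - 65}} = \sqrt{-747 + \frac{-70 - 47 - 260}{-68}} = \sqrt{-747 - - \frac{377}{68}} = \sqrt{-747 + \frac{377}{68}} = \sqrt{- \frac{50419}{68}} = \frac{i \sqrt{857123}}{34}$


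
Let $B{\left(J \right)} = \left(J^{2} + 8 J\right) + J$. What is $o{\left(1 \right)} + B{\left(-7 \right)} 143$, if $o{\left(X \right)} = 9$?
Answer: $-1993$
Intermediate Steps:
$B{\left(J \right)} = J^{2} + 9 J$
$o{\left(1 \right)} + B{\left(-7 \right)} 143 = 9 + - 7 \left(9 - 7\right) 143 = 9 + \left(-7\right) 2 \cdot 143 = 9 - 2002 = -1993$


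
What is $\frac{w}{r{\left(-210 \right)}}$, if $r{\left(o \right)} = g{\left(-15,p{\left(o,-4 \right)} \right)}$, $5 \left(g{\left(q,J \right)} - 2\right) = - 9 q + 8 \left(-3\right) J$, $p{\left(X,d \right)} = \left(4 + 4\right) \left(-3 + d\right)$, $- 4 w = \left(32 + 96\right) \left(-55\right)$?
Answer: $\frac{8800}{1489} \approx 5.91$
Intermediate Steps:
$w = 1760$ ($w = - \frac{\left(32 + 96\right) \left(-55\right)}{4} = - \frac{128 \left(-55\right)}{4} = \left(- \frac{1}{4}\right) \left(-7040\right) = 1760$)
$p{\left(X,d \right)} = -24 + 8 d$ ($p{\left(X,d \right)} = 8 \left(-3 + d\right) = -24 + 8 d$)
$g{\left(q,J \right)} = 2 - \frac{24 J}{5} - \frac{9 q}{5}$ ($g{\left(q,J \right)} = 2 + \frac{- 9 q + 8 \left(-3\right) J}{5} = 2 + \frac{- 9 q - 24 J}{5} = 2 + \frac{- 24 J - 9 q}{5} = 2 - \left(\frac{9 q}{5} + \frac{24 J}{5}\right) = 2 - \frac{24 J}{5} - \frac{9 q}{5}$)
$r{\left(o \right)} = \frac{1489}{5}$ ($r{\left(o \right)} = 2 - \frac{24 \left(-24 + 8 \left(-4\right)\right)}{5} - -27 = 2 - \frac{24 \left(-24 - 32\right)}{5} + 27 = 2 - - \frac{1344}{5} + 27 = 2 + \frac{1344}{5} + 27 = \frac{1489}{5}$)
$\frac{w}{r{\left(-210 \right)}} = \frac{1760}{\frac{1489}{5}} = 1760 \cdot \frac{5}{1489} = \frac{8800}{1489}$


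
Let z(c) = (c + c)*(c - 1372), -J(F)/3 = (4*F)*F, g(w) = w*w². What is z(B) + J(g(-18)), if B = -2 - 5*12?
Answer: -407968872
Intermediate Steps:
g(w) = w³
B = -62 (B = -2 - 60 = -62)
J(F) = -12*F² (J(F) = -3*4*F*F = -12*F²)
z(c) = 2*c*(-1372 + c) (z(c) = (2*c)*(-1372 + c) = 2*c*(-1372 + c))
z(B) + J(g(-18)) = 2*(-62)*(-1372 - 62) - 12*((-18)³)² = 2*(-62)*(-1434) - 12*(-5832)² = 177816 - 12*34012224 = 177816 - 408146688 = -407968872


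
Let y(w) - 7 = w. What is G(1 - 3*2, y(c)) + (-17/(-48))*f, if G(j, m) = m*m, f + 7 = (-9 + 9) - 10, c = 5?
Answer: 6623/48 ≈ 137.98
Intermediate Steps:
f = -17 (f = -7 + ((-9 + 9) - 10) = -7 + (0 - 10) = -7 - 10 = -17)
y(w) = 7 + w
G(j, m) = m²
G(1 - 3*2, y(c)) + (-17/(-48))*f = (7 + 5)² - 17/(-48)*(-17) = 12² - 17*(-1/48)*(-17) = 144 + (17/48)*(-17) = 144 - 289/48 = 6623/48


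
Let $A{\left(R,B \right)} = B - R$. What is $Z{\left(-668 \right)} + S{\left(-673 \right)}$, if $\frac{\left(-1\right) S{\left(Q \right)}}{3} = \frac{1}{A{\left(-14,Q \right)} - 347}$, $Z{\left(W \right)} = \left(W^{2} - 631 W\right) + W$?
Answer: $\frac{872266387}{1006} \approx 8.6706 \cdot 10^{5}$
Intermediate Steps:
$Z{\left(W \right)} = W^{2} - 630 W$
$S{\left(Q \right)} = - \frac{3}{-333 + Q}$ ($S{\left(Q \right)} = - \frac{3}{\left(Q - -14\right) - 347} = - \frac{3}{\left(Q + 14\right) - 347} = - \frac{3}{\left(14 + Q\right) - 347} = - \frac{3}{-333 + Q}$)
$Z{\left(-668 \right)} + S{\left(-673 \right)} = - 668 \left(-630 - 668\right) - \frac{3}{-333 - 673} = \left(-668\right) \left(-1298\right) - \frac{3}{-1006} = 867064 - - \frac{3}{1006} = 867064 + \frac{3}{1006} = \frac{872266387}{1006}$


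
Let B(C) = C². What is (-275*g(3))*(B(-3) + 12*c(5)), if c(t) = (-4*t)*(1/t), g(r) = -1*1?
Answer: -10725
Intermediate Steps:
g(r) = -1
c(t) = -4 (c(t) = (-4*t)/t = -4)
(-275*g(3))*(B(-3) + 12*c(5)) = (-275*(-1))*((-3)² + 12*(-4)) = 275*(9 - 48) = 275*(-39) = -10725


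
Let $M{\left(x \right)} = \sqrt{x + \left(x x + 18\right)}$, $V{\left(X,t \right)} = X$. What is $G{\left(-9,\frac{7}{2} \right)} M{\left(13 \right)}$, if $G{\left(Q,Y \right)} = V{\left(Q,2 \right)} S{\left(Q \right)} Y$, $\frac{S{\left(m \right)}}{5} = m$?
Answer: $14175 \sqrt{2} \approx 20046.0$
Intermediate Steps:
$S{\left(m \right)} = 5 m$
$G{\left(Q,Y \right)} = 5 Y Q^{2}$ ($G{\left(Q,Y \right)} = Q 5 Q Y = 5 Q^{2} Y = 5 Y Q^{2}$)
$M{\left(x \right)} = \sqrt{18 + x + x^{2}}$ ($M{\left(x \right)} = \sqrt{x + \left(x^{2} + 18\right)} = \sqrt{x + \left(18 + x^{2}\right)} = \sqrt{18 + x + x^{2}}$)
$G{\left(-9,\frac{7}{2} \right)} M{\left(13 \right)} = 5 \cdot \frac{7}{2} \left(-9\right)^{2} \sqrt{18 + 13 + 13^{2}} = 5 \cdot 7 \cdot \frac{1}{2} \cdot 81 \sqrt{18 + 13 + 169} = 5 \cdot \frac{7}{2} \cdot 81 \sqrt{200} = \frac{2835 \cdot 10 \sqrt{2}}{2} = 14175 \sqrt{2}$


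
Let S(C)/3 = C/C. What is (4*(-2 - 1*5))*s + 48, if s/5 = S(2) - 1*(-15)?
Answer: -2472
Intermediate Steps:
S(C) = 3 (S(C) = 3*(C/C) = 3*1 = 3)
s = 90 (s = 5*(3 - 1*(-15)) = 5*(3 + 15) = 5*18 = 90)
(4*(-2 - 1*5))*s + 48 = (4*(-2 - 1*5))*90 + 48 = (4*(-2 - 5))*90 + 48 = (4*(-7))*90 + 48 = -28*90 + 48 = -2520 + 48 = -2472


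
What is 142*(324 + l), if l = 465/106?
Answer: 2471439/53 ≈ 46631.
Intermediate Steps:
l = 465/106 (l = 465*(1/106) = 465/106 ≈ 4.3868)
142*(324 + l) = 142*(324 + 465/106) = 142*(34809/106) = 2471439/53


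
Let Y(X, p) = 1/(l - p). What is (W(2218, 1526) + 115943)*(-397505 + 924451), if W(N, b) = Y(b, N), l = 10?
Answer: 67449652622639/1104 ≈ 6.1096e+10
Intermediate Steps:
Y(X, p) = 1/(10 - p)
W(N, b) = -1/(-10 + N)
(W(2218, 1526) + 115943)*(-397505 + 924451) = (-1/(-10 + 2218) + 115943)*(-397505 + 924451) = (-1/2208 + 115943)*526946 = (256002143/2208)*526946 = 67449652622639/1104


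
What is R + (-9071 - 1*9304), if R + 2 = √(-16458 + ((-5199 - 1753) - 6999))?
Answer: -18377 + I*√30409 ≈ -18377.0 + 174.38*I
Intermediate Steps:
R = -2 + I*√30409 (R = -2 + √(-16458 + ((-5199 - 1753) - 6999)) = -2 + √(-16458 + (-6952 - 6999)) = -2 + √(-16458 - 13951) = -2 + √(-30409) = -2 + I*√30409 ≈ -2.0 + 174.38*I)
R + (-9071 - 1*9304) = (-2 + I*√30409) + (-9071 - 1*9304) = (-2 + I*√30409) + (-9071 - 9304) = (-2 + I*√30409) - 18375 = -18377 + I*√30409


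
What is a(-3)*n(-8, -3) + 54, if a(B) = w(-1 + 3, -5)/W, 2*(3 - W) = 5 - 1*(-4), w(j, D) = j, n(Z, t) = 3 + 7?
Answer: 122/3 ≈ 40.667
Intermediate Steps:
n(Z, t) = 10
W = -3/2 (W = 3 - (5 - 1*(-4))/2 = 3 - (5 + 4)/2 = 3 - 1/2*9 = 3 - 9/2 = -3/2 ≈ -1.5000)
a(B) = -4/3 (a(B) = (-1 + 3)/(-3/2) = 2*(-2/3) = -4/3)
a(-3)*n(-8, -3) + 54 = -4/3*10 + 54 = -40/3 + 54 = 122/3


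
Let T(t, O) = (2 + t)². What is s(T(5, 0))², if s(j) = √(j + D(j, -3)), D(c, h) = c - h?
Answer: 101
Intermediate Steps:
s(j) = √(3 + 2*j) (s(j) = √(j + (j - 1*(-3))) = √(j + (j + 3)) = √(j + (3 + j)) = √(3 + 2*j))
s(T(5, 0))² = (√(3 + 2*(2 + 5)²))² = (√(3 + 2*7²))² = (√(3 + 2*49))² = (√(3 + 98))² = (√101)² = 101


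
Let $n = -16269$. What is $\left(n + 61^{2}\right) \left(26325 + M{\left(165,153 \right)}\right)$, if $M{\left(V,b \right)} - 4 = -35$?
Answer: $-329937112$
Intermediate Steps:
$M{\left(V,b \right)} = -31$ ($M{\left(V,b \right)} = 4 - 35 = -31$)
$\left(n + 61^{2}\right) \left(26325 + M{\left(165,153 \right)}\right) = \left(-16269 + 61^{2}\right) \left(26325 - 31\right) = \left(-16269 + 3721\right) 26294 = \left(-12548\right) 26294 = -329937112$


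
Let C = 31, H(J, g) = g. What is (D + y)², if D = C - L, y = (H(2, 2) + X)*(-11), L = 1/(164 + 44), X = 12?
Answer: 654592225/43264 ≈ 15130.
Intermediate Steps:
L = 1/208 ≈ 0.0048077
y = -154 (y = (2 + 12)*(-11) = 14*(-11) = -154)
D = 6447/208 (D = 31 - 1*1/208 = 31 - 1/208 = 6447/208 ≈ 30.995)
(D + y)² = (6447/208 - 154)² = (-25585/208)² = 654592225/43264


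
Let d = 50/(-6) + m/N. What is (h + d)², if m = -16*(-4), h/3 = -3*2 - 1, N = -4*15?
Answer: 23104/25 ≈ 924.16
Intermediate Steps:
N = -60
h = -21 (h = 3*(-3*2 - 1) = 3*(-6 - 1) = 3*(-7) = -21)
m = 64
d = -47/5 (d = 50/(-6) + 64/(-60) = 50*(-⅙) + 64*(-1/60) = -25/3 - 16/15 = -47/5 ≈ -9.4000)
(h + d)² = (-21 - 47/5)² = (-152/5)² = 23104/25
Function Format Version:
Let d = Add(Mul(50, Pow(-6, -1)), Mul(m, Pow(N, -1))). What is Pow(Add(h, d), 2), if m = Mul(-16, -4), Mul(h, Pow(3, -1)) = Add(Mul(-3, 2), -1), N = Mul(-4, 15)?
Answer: Rational(23104, 25) ≈ 924.16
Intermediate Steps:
N = -60
h = -21 (h = Mul(3, Add(Mul(-3, 2), -1)) = Mul(3, Add(-6, -1)) = Mul(3, -7) = -21)
m = 64
d = Rational(-47, 5) (d = Add(Mul(50, Pow(-6, -1)), Mul(64, Pow(-60, -1))) = Add(Mul(50, Rational(-1, 6)), Mul(64, Rational(-1, 60))) = Add(Rational(-25, 3), Rational(-16, 15)) = Rational(-47, 5) ≈ -9.4000)
Pow(Add(h, d), 2) = Pow(Add(-21, Rational(-47, 5)), 2) = Pow(Rational(-152, 5), 2) = Rational(23104, 25)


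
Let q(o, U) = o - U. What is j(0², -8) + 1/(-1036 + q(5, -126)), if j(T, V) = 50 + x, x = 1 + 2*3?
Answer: 51584/905 ≈ 56.999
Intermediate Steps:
x = 7 (x = 1 + 6 = 7)
j(T, V) = 57 (j(T, V) = 50 + 7 = 57)
j(0², -8) + 1/(-1036 + q(5, -126)) = 57 + 1/(-1036 + (5 - 1*(-126))) = 57 + 1/(-1036 + (5 + 126)) = 57 + 1/(-1036 + 131) = 57 + 1/(-905) = 57 - 1/905 = 51584/905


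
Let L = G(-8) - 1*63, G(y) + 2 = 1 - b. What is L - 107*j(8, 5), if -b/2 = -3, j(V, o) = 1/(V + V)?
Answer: -1227/16 ≈ -76.688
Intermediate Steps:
j(V, o) = 1/(2*V)
b = 6 (b = -2*(-3) = 6)
G(y) = -7 (G(y) = -2 + (1 - 1*6) = -2 + (1 - 6) = -2 - 5 = -7)
L = -70 (L = -7 - 1*63 = -7 - 63 = -70)
L - 107*j(8, 5) = -70 - 107/(2*8) = -70 - 107*1/16 = -70 - 107/16 = -1227/16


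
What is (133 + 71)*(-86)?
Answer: -17544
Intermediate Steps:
(133 + 71)*(-86) = 204*(-86) = -17544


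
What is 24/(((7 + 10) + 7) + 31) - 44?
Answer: -2396/55 ≈ -43.564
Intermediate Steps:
24/(((7 + 10) + 7) + 31) - 44 = 24/((17 + 7) + 31) - 44 = 24/(24 + 31) - 44 = 24/55 - 44 = -2396/55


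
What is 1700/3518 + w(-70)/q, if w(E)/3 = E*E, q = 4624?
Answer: 7446925/2033404 ≈ 3.6623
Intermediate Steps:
w(E) = 3*E² (w(E) = 3*(E*E) = 3*E²)
1700/3518 + w(-70)/q = 1700/3518 + (3*(-70)²)/4624 = 1700*(1/3518) + (3*4900)*(1/4624) = 850/1759 + 14700*(1/4624) = 850/1759 + 3675/1156 = 7446925/2033404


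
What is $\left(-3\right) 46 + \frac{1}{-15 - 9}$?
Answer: $- \frac{3313}{24} \approx -138.04$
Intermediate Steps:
$\left(-3\right) 46 + \frac{1}{-15 - 9} = -138 + \frac{1}{-24} = -138 - \frac{1}{24} = - \frac{3313}{24}$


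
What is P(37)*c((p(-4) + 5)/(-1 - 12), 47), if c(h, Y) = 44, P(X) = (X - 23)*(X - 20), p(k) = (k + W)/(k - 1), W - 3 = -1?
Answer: 10472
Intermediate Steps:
W = 2 (W = 3 - 1 = 2)
p(k) = (2 + k)/(-1 + k) (p(k) = (k + 2)/(k - 1) = (2 + k)/(-1 + k))
P(X) = (-23 + X)*(-20 + X)
P(37)*c((p(-4) + 5)/(-1 - 12), 47) = (460 + 37**2 - 43*37)*44 = (460 + 1369 - 1591)*44 = 238*44 = 10472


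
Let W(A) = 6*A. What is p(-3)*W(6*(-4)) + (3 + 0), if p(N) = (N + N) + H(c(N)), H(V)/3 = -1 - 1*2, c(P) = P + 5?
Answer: 2163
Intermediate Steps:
c(P) = 5 + P
H(V) = -9 (H(V) = 3*(-1 - 1*2) = 3*(-1 - 2) = 3*(-3) = -9)
p(N) = -9 + 2*N (p(N) = (N + N) - 9 = 2*N - 9 = -9 + 2*N)
p(-3)*W(6*(-4)) + (3 + 0) = (-9 + 2*(-3))*(6*(6*(-4))) + (3 + 0) = (-9 - 6)*(6*(-24)) + 3 = -15*(-144) + 3 = 2160 + 3 = 2163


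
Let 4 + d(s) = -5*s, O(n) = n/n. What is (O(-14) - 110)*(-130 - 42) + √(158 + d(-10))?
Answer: 18748 + 2*√51 ≈ 18762.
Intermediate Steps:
O(n) = 1
d(s) = -4 - 5*s
(O(-14) - 110)*(-130 - 42) + √(158 + d(-10)) = (1 - 110)*(-130 - 42) + √(158 + (-4 - 5*(-10))) = -109*(-172) + √(158 + (-4 + 50)) = 18748 + √(158 + 46) = 18748 + √204 = 18748 + 2*√51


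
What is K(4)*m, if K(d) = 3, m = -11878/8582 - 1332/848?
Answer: -8063913/909692 ≈ -8.8644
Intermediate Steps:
m = -2687971/909692 (m = -11878*1/8582 - 1332*1/848 = -5939/4291 - 333/212 = -2687971/909692 ≈ -2.9548)
K(4)*m = 3*(-2687971/909692) = -8063913/909692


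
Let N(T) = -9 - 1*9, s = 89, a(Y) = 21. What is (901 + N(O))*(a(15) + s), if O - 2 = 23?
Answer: 97130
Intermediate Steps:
O = 25 (O = 2 + 23 = 25)
N(T) = -18 (N(T) = -9 - 9 = -18)
(901 + N(O))*(a(15) + s) = (901 - 18)*(21 + 89) = 883*110 = 97130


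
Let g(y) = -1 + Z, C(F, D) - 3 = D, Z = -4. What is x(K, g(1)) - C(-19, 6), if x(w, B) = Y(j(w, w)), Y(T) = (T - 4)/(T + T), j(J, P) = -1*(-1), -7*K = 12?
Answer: -21/2 ≈ -10.500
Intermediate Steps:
K = -12/7 (K = -⅐*12 = -12/7 ≈ -1.7143)
j(J, P) = 1
Y(T) = (-4 + T)/(2*T) (Y(T) = (-4 + T)/((2*T)) = (-4 + T)*(1/(2*T)) = (-4 + T)/(2*T))
C(F, D) = 3 + D
g(y) = -5 (g(y) = -1 - 4 = -5)
x(w, B) = -3/2 (x(w, B) = (½)*(-4 + 1)/1 = (½)*1*(-3) = -3/2)
x(K, g(1)) - C(-19, 6) = -3/2 - (3 + 6) = -3/2 - 1*9 = -3/2 - 9 = -21/2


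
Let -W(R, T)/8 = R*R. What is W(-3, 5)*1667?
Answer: -120024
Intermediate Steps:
W(R, T) = -8*R² (W(R, T) = -8*R*R = -8*R²)
W(-3, 5)*1667 = -8*(-3)²*1667 = -8*9*1667 = -72*1667 = -120024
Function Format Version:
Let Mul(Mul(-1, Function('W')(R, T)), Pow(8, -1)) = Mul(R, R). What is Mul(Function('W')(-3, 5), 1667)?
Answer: -120024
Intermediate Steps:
Function('W')(R, T) = Mul(-8, Pow(R, 2)) (Function('W')(R, T) = Mul(-8, Mul(R, R)) = Mul(-8, Pow(R, 2)))
Mul(Function('W')(-3, 5), 1667) = Mul(Mul(-8, Pow(-3, 2)), 1667) = Mul(Mul(-8, 9), 1667) = Mul(-72, 1667) = -120024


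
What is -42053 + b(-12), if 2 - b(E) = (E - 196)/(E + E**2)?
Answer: -1387631/33 ≈ -42049.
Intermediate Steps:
b(E) = 2 - (-196 + E)/(E + E**2) (b(E) = 2 - (E - 196)/(E + E**2) = 2 - (-196 + E)/(E + E**2))
-42053 + b(-12) = -42053 + (196 - 12 + 2*(-12)**2)/((-12)*(1 - 12)) = -42053 - 1/12*(196 - 12 + 2*144)/(-11) = -42053 - 1/12*(-1/11)*(196 - 12 + 288) = -42053 - 1/12*(-1/11)*472 = -42053 + 118/33 = -1387631/33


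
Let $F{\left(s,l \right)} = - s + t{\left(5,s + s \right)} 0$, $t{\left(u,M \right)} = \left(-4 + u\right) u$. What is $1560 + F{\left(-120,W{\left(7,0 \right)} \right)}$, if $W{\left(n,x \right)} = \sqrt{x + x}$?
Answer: $1680$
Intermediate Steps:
$W{\left(n,x \right)} = \sqrt{2} \sqrt{x}$ ($W{\left(n,x \right)} = \sqrt{2 x} = \sqrt{2} \sqrt{x}$)
$t{\left(u,M \right)} = u \left(-4 + u\right)$
$F{\left(s,l \right)} = - s$ ($F{\left(s,l \right)} = - s + 5 \left(-4 + 5\right) 0 = - s + 5 \cdot 1 \cdot 0 = - s + 5 \cdot 0 = - s + 0 = - s$)
$1560 + F{\left(-120,W{\left(7,0 \right)} \right)} = 1560 - -120 = 1560 + 120 = 1680$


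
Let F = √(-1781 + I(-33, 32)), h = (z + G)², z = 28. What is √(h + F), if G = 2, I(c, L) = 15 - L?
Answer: √(900 + I*√1798) ≈ 30.008 + 0.70652*I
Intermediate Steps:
h = 900 (h = (28 + 2)² = 30² = 900)
F = I*√1798 (F = √(-1781 + (15 - 1*32)) = √(-1781 + (15 - 32)) = √(-1781 - 17) = √(-1798) = I*√1798 ≈ 42.403*I)
√(h + F) = √(900 + I*√1798)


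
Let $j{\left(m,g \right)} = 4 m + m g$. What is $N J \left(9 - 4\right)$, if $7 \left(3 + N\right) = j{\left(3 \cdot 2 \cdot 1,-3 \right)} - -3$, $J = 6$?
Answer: $- \frac{360}{7} \approx -51.429$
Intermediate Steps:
$j{\left(m,g \right)} = 4 m + g m$
$N = - \frac{12}{7}$ ($N = -3 + \frac{3 \cdot 2 \cdot 1 \left(4 - 3\right) - -3}{7} = -3 + \frac{6 \cdot 1 \cdot 1 + 3}{7} = -3 + \frac{6 \cdot 1 + 3}{7} = -3 + \frac{6 + 3}{7} = -3 + \frac{1}{7} \cdot 9 = -3 + \frac{9}{7} = - \frac{12}{7} \approx -1.7143$)
$N J \left(9 - 4\right) = \left(- \frac{12}{7}\right) 6 \left(9 - 4\right) = - \frac{72 \left(9 - 4\right)}{7} = \left(- \frac{72}{7}\right) 5 = - \frac{360}{7}$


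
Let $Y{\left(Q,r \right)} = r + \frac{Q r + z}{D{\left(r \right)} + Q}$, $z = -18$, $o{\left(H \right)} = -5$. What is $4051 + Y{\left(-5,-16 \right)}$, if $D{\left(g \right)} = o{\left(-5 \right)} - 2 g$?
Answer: $\frac{44416}{11} \approx 4037.8$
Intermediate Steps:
$D{\left(g \right)} = -5 - 2 g$
$Y{\left(Q,r \right)} = r + \frac{-18 + Q r}{-5 + Q - 2 r}$ ($Y{\left(Q,r \right)} = r + \frac{Q r - 18}{\left(-5 - 2 r\right) + Q} = r + \frac{-18 + Q r}{-5 + Q - 2 r}$)
$4051 + Y{\left(-5,-16 \right)} = 4051 + \frac{18 - 16 \left(5 + 2 \left(-16\right)\right) - \left(-10\right) \left(-16\right)}{5 - -5 + 2 \left(-16\right)} = 4051 + \frac{18 - 16 \left(5 - 32\right) - 160}{5 + 5 - 32} = 4051 + \frac{18 - -432 - 160}{-22} = 4051 - \frac{18 + 432 - 160}{22} = 4051 - \frac{145}{11} = \frac{44416}{11}$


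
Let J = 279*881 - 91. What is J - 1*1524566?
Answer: -1278858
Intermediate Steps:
J = 245708 (J = 245799 - 91 = 245708)
J - 1*1524566 = 245708 - 1*1524566 = 245708 - 1524566 = -1278858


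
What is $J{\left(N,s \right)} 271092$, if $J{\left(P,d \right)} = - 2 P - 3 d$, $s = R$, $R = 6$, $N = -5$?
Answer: $-2168736$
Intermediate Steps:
$s = 6$
$J{\left(P,d \right)} = - 3 d - 2 P$
$J{\left(N,s \right)} 271092 = \left(\left(-3\right) 6 - -10\right) 271092 = \left(-18 + 10\right) 271092 = \left(-8\right) 271092 = -2168736$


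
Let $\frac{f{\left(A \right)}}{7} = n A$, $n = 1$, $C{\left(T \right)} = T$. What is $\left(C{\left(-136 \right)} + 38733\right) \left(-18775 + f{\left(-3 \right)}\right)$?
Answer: $-725469212$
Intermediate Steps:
$f{\left(A \right)} = 7 A$ ($f{\left(A \right)} = 7 \cdot 1 A = 7 A$)
$\left(C{\left(-136 \right)} + 38733\right) \left(-18775 + f{\left(-3 \right)}\right) = \left(-136 + 38733\right) \left(-18775 + 7 \left(-3\right)\right) = 38597 \left(-18775 - 21\right) = 38597 \left(-18796\right) = -725469212$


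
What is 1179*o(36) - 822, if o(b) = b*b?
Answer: 1527162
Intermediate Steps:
o(b) = b²
1179*o(36) - 822 = 1179*36² - 822 = 1179*1296 - 822 = 1527984 - 822 = 1527162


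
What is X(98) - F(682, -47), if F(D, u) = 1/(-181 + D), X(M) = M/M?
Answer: 500/501 ≈ 0.99800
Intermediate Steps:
X(M) = 1
X(98) - F(682, -47) = 1 - 1/(-181 + 682) = 1 - 1/501 = 500/501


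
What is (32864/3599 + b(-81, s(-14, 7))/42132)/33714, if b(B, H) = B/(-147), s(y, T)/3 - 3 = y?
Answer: 22615591175/83498568491016 ≈ 0.00027085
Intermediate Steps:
s(y, T) = 9 + 3*y
b(B, H) = -B/147 (b(B, H) = B*(-1/147) = -B/147)
(32864/3599 + b(-81, s(-14, 7))/42132)/33714 = (32864/3599 - 1/147*(-81)/42132)/33714 = (32864*(1/3599) + (27/49)*(1/42132))*(1/33714) = (32864/3599 + 9/688156)*(1/33714) = (22615591175/2476673444)*(1/33714) = 22615591175/83498568491016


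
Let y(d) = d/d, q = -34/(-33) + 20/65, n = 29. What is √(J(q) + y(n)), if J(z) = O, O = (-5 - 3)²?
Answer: √65 ≈ 8.0623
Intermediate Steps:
q = 574/429 (q = -34*(-1/33) + 20*(1/65) = 34/33 + 4/13 = 574/429 ≈ 1.3380)
y(d) = 1
O = 64 (O = (-8)² = 64)
J(z) = 64
√(J(q) + y(n)) = √(64 + 1) = √65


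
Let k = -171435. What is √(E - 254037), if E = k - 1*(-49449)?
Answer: I*√376023 ≈ 613.21*I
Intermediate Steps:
E = -121986 (E = -171435 - 1*(-49449) = -171435 + 49449 = -121986)
√(E - 254037) = √(-121986 - 254037) = √(-376023) = I*√376023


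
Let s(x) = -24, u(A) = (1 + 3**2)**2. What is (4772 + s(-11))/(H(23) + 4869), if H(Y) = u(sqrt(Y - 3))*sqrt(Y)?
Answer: 23118012/23477161 - 474800*sqrt(23)/23477161 ≈ 0.88771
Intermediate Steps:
u(A) = 100 (u(A) = (1 + 9)**2 = 10**2 = 100)
H(Y) = 100*sqrt(Y)
(4772 + s(-11))/(H(23) + 4869) = (4772 - 24)/(100*sqrt(23) + 4869) = 4748/(4869 + 100*sqrt(23))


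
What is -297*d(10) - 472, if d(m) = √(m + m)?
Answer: -472 - 594*√5 ≈ -1800.2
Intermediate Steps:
d(m) = √2*√m (d(m) = √(2*m) = √2*√m)
-297*d(10) - 472 = -297*√2*√10 - 472 = -594*√5 - 472 = -472 - 594*√5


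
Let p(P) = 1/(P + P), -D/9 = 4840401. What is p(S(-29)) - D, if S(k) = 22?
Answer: 1916798797/44 ≈ 4.3564e+7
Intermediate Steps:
D = -43563609 (D = -9*4840401 = -43563609)
p(P) = 1/(2*P)
p(S(-29)) - D = (1/2)/22 - 1*(-43563609) = (1/2)*(1/22) + 43563609 = 1/44 + 43563609 = 1916798797/44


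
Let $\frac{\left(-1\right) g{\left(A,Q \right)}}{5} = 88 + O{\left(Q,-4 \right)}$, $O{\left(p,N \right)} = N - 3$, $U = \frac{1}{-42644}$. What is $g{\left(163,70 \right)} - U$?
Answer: $- \frac{17270819}{42644} \approx -405.0$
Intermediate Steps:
$U = - \frac{1}{42644} \approx -2.345 \cdot 10^{-5}$
$O{\left(p,N \right)} = -3 + N$
$g{\left(A,Q \right)} = -405$ ($g{\left(A,Q \right)} = - 5 \left(88 - 7\right) = \left(-5\right) 81 = -405$)
$g{\left(163,70 \right)} - U = -405 - - \frac{1}{42644} = -405 + \frac{1}{42644} = - \frac{17270819}{42644}$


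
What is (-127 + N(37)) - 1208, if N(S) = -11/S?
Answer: -49406/37 ≈ -1335.3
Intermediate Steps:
(-127 + N(37)) - 1208 = (-127 - 11/37) - 1208 = -4710/37 - 1208 = -49406/37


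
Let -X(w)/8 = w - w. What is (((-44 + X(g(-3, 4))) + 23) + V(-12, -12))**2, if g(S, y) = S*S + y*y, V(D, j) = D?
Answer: 1089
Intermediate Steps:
g(S, y) = S**2 + y**2
X(w) = 0 (X(w) = -8*(w - w) = -8*0 = 0)
(((-44 + X(g(-3, 4))) + 23) + V(-12, -12))**2 = (((-44 + 0) + 23) - 12)**2 = ((-44 + 23) - 12)**2 = (-21 - 12)**2 = (-33)**2 = 1089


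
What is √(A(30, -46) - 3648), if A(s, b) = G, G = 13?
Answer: I*√3635 ≈ 60.291*I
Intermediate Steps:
A(s, b) = 13
√(A(30, -46) - 3648) = √(13 - 3648) = √(-3635) = I*√3635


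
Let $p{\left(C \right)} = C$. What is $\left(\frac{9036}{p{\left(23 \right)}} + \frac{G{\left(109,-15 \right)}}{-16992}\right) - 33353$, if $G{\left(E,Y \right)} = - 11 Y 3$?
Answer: $- \frac{1431261969}{43424} \approx -32960.0$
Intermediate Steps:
$G{\left(E,Y \right)} = - 33 Y$ ($G{\left(E,Y \right)} = - 11 \cdot 3 Y = - 33 Y$)
$\left(\frac{9036}{p{\left(23 \right)}} + \frac{G{\left(109,-15 \right)}}{-16992}\right) - 33353 = \left(\frac{9036}{23} + \frac{\left(-33\right) \left(-15\right)}{-16992}\right) - 33353 = \left(9036 \cdot \frac{1}{23} + 495 \left(- \frac{1}{16992}\right)\right) - 33353 = \left(\frac{9036}{23} - \frac{55}{1888}\right) - 33353 = \frac{17058703}{43424} - 33353 = - \frac{1431261969}{43424}$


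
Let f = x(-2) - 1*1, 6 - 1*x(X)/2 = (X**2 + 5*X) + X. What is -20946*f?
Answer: -565542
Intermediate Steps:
x(X) = 12 - 12*X - 2*X**2 (x(X) = 12 - 2*((X**2 + 5*X) + X) = 12 - 2*(X**2 + 6*X) = 12 + (-12*X - 2*X**2) = 12 - 12*X - 2*X**2)
f = 27 (f = (12 - 12*(-2) - 2*(-2)**2) - 1*1 = (12 + 24 - 2*4) - 1 = (12 + 24 - 8) - 1 = 28 - 1 = 27)
-20946*f = -20946*27 = -565542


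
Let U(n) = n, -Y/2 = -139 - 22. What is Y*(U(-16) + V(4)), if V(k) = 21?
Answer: 1610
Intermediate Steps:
Y = 322 (Y = -2*(-139 - 22) = -2*(-161) = 322)
Y*(U(-16) + V(4)) = 322*(-16 + 21) = 322*5 = 1610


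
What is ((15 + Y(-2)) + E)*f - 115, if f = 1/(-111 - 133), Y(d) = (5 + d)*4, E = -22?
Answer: -28065/244 ≈ -115.02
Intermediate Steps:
Y(d) = 20 + 4*d
f = -1/244 (f = 1/(-244) = -1/244 ≈ -0.0040984)
((15 + Y(-2)) + E)*f - 115 = ((15 + (20 + 4*(-2))) - 22)*(-1/244) - 115 = ((15 + (20 - 8)) - 22)*(-1/244) - 115 = ((15 + 12) - 22)*(-1/244) - 115 = (27 - 22)*(-1/244) - 115 = 5*(-1/244) - 115 = -5/244 - 115 = -28065/244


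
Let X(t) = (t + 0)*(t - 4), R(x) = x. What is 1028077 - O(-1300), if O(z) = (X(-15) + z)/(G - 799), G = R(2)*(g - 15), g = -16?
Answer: 126453326/123 ≈ 1.0281e+6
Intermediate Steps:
X(t) = t*(-4 + t)
G = -62 (G = 2*(-16 - 15) = 2*(-31) = -62)
O(z) = -95/287 - z/861 (O(z) = (-15*(-4 - 15) + z)/(-62 - 799) = (-15*(-19) + z)/(-861) = (285 + z)*(-1/861) = -95/287 - z/861)
1028077 - O(-1300) = 1028077 - (-95/287 - 1/861*(-1300)) = 1028077 - (-95/287 + 1300/861) = 1028077 - 1*145/123 = 1028077 - 145/123 = 126453326/123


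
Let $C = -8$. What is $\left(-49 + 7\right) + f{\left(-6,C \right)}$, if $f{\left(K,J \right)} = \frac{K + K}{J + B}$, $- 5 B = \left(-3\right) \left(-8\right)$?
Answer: $- \frac{657}{16} \approx -41.063$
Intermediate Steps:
$B = - \frac{24}{5}$ ($B = - \frac{\left(-3\right) \left(-8\right)}{5} = \left(- \frac{1}{5}\right) 24 = - \frac{24}{5} \approx -4.8$)
$f{\left(K,J \right)} = \frac{2 K}{- \frac{24}{5} + J}$ ($f{\left(K,J \right)} = \frac{K + K}{J - \frac{24}{5}} = \frac{2 K}{- \frac{24}{5} + J}$)
$\left(-49 + 7\right) + f{\left(-6,C \right)} = \left(-49 + 7\right) + 10 \left(-6\right) \frac{1}{-24 + 5 \left(-8\right)} = -42 + 10 \left(-6\right) \frac{1}{-24 - 40} = -42 + 10 \left(-6\right) \frac{1}{-64} = -42 + 10 \left(-6\right) \left(- \frac{1}{64}\right) = -42 + \frac{15}{16} = - \frac{657}{16}$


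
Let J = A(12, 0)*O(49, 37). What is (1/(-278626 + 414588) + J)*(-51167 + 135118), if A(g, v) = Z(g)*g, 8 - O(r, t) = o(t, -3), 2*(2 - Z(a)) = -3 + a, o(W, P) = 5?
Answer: -1027273043629/135962 ≈ -7.5556e+6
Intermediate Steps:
Z(a) = 7/2 - a/2 (Z(a) = 2 - (-3 + a)/2 = 2 + (3/2 - a/2) = 7/2 - a/2)
O(r, t) = 3 (O(r, t) = 8 - 1*5 = 8 - 5 = 3)
A(g, v) = g*(7/2 - g/2) (A(g, v) = (7/2 - g/2)*g = g*(7/2 - g/2))
J = -90 (J = ((1/2)*12*(7 - 1*12))*3 = ((1/2)*12*(7 - 12))*3 = ((1/2)*12*(-5))*3 = -30*3 = -90)
(1/(-278626 + 414588) + J)*(-51167 + 135118) = (1/(-278626 + 414588) - 90)*(-51167 + 135118) = (1/135962 - 90)*83951 = -12236579/135962*83951 = -1027273043629/135962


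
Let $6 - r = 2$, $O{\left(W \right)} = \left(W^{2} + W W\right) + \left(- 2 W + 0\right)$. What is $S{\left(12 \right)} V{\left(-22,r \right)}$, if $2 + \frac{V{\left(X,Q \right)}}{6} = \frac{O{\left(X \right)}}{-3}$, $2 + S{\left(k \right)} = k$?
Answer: $-20360$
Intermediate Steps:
$S{\left(k \right)} = -2 + k$
$O{\left(W \right)} = - 2 W + 2 W^{2}$ ($O{\left(W \right)} = \left(W^{2} + W^{2}\right) - 2 W = 2 W^{2} - 2 W = - 2 W + 2 W^{2}$)
$r = 4$ ($r = 6 - 2 = 4$)
$V{\left(X,Q \right)} = -12 - 4 X \left(-1 + X\right)$ ($V{\left(X,Q \right)} = -12 + 6 \frac{2 X \left(-1 + X\right)}{-3} = -12 + 6 \cdot 2 X \left(-1 + X\right) \left(- \frac{1}{3}\right) = -12 + 6 \left(- \frac{2 X \left(-1 + X\right)}{3}\right) = -12 - 4 X \left(-1 + X\right)$)
$S{\left(12 \right)} V{\left(-22,r \right)} = \left(-2 + 12\right) \left(-12 - 4 \left(-22\right)^{2} + 4 \left(-22\right)\right) = 10 \left(-12 - 1936 - 88\right) = 10 \left(-2036\right) = -20360$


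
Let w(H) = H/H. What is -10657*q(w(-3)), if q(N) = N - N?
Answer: 0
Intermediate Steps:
w(H) = 1
q(N) = 0
-10657*q(w(-3)) = -10657*0 = 0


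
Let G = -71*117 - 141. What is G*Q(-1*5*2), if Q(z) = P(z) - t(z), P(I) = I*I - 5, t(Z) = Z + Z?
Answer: -971520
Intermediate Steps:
t(Z) = 2*Z
P(I) = -5 + I² (P(I) = I² - 5 = -5 + I²)
G = -8448 (G = -8307 - 141 = -8448)
Q(z) = -5 + z² - 2*z (Q(z) = (-5 + z²) - 2*z = -5 + z² - 2*z)
G*Q(-1*5*2) = -8448*(-5 + (-1*5*2)² - 2*(-1*5)*2) = -8448*(-5 + (-5*2)² - (-10)*2) = -8448*(-5 + (-10)² - 2*(-10)) = -8448*(-5 + 100 + 20) = -8448*115 = -971520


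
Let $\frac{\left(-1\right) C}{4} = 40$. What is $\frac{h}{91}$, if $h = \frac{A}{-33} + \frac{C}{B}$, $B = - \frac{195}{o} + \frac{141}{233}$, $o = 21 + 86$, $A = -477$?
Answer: $\frac{12175973}{7594587} \approx 1.6032$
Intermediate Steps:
$C = -160$ ($C = \left(-4\right) 40 = -160$)
$o = 107$
$B = - \frac{30348}{24931}$ ($B = - \frac{195}{107} + \frac{141}{233} = - \frac{30348}{24931} \approx -1.2173$)
$h = \frac{12175973}{83457}$ ($h = - \frac{477}{-33} - \frac{160}{- \frac{30348}{24931}} = \left(-477\right) \left(- \frac{1}{33}\right) - - \frac{997240}{7587} = \frac{159}{11} + \frac{997240}{7587} = \frac{12175973}{83457} \approx 145.9$)
$\frac{h}{91} = \frac{12175973}{83457 \cdot 91} = \frac{12175973}{83457} \cdot \frac{1}{91} = \frac{12175973}{7594587}$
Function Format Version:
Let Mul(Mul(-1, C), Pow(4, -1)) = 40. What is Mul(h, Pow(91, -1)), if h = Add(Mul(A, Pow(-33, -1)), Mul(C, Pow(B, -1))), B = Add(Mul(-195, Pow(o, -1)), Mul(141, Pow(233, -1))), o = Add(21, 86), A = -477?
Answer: Rational(12175973, 7594587) ≈ 1.6032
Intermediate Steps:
C = -160 (C = Mul(-4, 40) = -160)
o = 107
B = Rational(-30348, 24931) (B = Add(Mul(-195, Pow(107, -1)), Mul(141, Pow(233, -1))) = Add(Mul(-195, Rational(1, 107)), Mul(141, Rational(1, 233))) = Add(Rational(-195, 107), Rational(141, 233)) = Rational(-30348, 24931) ≈ -1.2173)
h = Rational(12175973, 83457) (h = Add(Mul(-477, Pow(-33, -1)), Mul(-160, Pow(Rational(-30348, 24931), -1))) = Add(Mul(-477, Rational(-1, 33)), Mul(-160, Rational(-24931, 30348))) = Add(Rational(159, 11), Rational(997240, 7587)) = Rational(12175973, 83457) ≈ 145.90)
Mul(h, Pow(91, -1)) = Mul(Rational(12175973, 83457), Pow(91, -1)) = Mul(Rational(12175973, 83457), Rational(1, 91)) = Rational(12175973, 7594587)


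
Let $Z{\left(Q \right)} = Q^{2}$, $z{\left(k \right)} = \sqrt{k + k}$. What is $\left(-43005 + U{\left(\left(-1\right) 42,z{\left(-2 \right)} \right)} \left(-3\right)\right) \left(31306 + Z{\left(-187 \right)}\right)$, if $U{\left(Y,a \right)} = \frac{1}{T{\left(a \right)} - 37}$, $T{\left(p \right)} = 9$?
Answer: $- \frac{79804179675}{28} \approx -2.8501 \cdot 10^{9}$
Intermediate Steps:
$z{\left(k \right)} = \sqrt{2} \sqrt{k}$ ($z{\left(k \right)} = \sqrt{2 k} = \sqrt{2} \sqrt{k}$)
$U{\left(Y,a \right)} = - \frac{1}{28}$ ($U{\left(Y,a \right)} = \frac{1}{9 - 37} = \frac{1}{-28} = - \frac{1}{28}$)
$\left(-43005 + U{\left(\left(-1\right) 42,z{\left(-2 \right)} \right)} \left(-3\right)\right) \left(31306 + Z{\left(-187 \right)}\right) = \left(-43005 - - \frac{3}{28}\right) \left(31306 + \left(-187\right)^{2}\right) = \left(-43005 + \frac{3}{28}\right) \left(31306 + 34969\right) = \left(- \frac{1204137}{28}\right) 66275 = - \frac{79804179675}{28}$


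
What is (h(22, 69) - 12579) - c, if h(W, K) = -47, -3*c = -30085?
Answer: -67963/3 ≈ -22654.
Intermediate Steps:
c = 30085/3 (c = -⅓*(-30085) = 30085/3 ≈ 10028.)
(h(22, 69) - 12579) - c = (-47 - 12579) - 1*30085/3 = -12626 - 30085/3 = -67963/3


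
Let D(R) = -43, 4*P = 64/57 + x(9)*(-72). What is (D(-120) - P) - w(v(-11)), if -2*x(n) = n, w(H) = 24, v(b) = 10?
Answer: -8452/57 ≈ -148.28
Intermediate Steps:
x(n) = -n/2
P = 4633/57 (P = (64/57 - 1/2*9*(-72))/4 = (64*(1/57) - 9/2*(-72))/4 = (64/57 + 324)/4 = (1/4)*(18532/57) = 4633/57 ≈ 81.281)
(D(-120) - P) - w(v(-11)) = (-43 - 1*4633/57) - 1*24 = (-43 - 4633/57) - 24 = -7084/57 - 24 = -8452/57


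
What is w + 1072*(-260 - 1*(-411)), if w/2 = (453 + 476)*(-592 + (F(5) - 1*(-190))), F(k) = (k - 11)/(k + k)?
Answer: -2930794/5 ≈ -5.8616e+5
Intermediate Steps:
F(k) = (-11 + k)/(2*k) (F(k) = (-11 + k)/((2*k)) = (-11 + k)*(1/(2*k)) = (-11 + k)/(2*k))
w = -3740154/5 (w = 2*((453 + 476)*(-592 + ((1/2)*(-11 + 5)/5 - 1*(-190)))) = 2*(929*(-592 + ((1/2)*(1/5)*(-6) + 190))) = 2*(929*(-592 + (-3/5 + 190))) = 2*(929*(-592 + 947/5)) = 2*(929*(-2013/5)) = 2*(-1870077/5) = -3740154/5 ≈ -7.4803e+5)
w + 1072*(-260 - 1*(-411)) = -3740154/5 + 1072*(-260 - 1*(-411)) = -3740154/5 + 1072*(-260 + 411) = -3740154/5 + 1072*151 = -3740154/5 + 161872 = -2930794/5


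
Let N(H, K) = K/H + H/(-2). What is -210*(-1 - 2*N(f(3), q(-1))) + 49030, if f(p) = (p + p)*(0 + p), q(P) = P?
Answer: 136310/3 ≈ 45437.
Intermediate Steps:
f(p) = 2*p**2 (f(p) = (2*p)*p = 2*p**2)
N(H, K) = -H/2 + K/H (N(H, K) = K/H + H*(-1/2) = K/H - H/2 = -H/2 + K/H)
-210*(-1 - 2*N(f(3), q(-1))) + 49030 = -210*(-1 - 2*(-3**2 - 1/(2*3**2))) + 49030 = -210*(-1 - 2*(-9 - 1/(2*9))) + 49030 = -210*(-1 - 2*(-1/2*18 - 1/18)) + 49030 = -210*(-1 - 2*(-9 - 1*1/18)) + 49030 = -210*(-1 - 2*(-9 - 1/18)) + 49030 = -210*(-1 - 2*(-163/18)) + 49030 = -210*(-1 + 163/9) + 49030 = -210*154/9 + 49030 = -10780/3 + 49030 = 136310/3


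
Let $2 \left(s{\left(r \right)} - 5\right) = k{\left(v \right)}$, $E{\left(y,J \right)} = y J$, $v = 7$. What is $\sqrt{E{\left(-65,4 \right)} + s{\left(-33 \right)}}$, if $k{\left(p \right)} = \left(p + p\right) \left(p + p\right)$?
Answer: $i \sqrt{157} \approx 12.53 i$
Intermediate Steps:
$E{\left(y,J \right)} = J y$
$k{\left(p \right)} = 4 p^{2}$ ($k{\left(p \right)} = 2 p 2 p = 4 p^{2}$)
$s{\left(r \right)} = 103$ ($s{\left(r \right)} = 5 + \frac{4 \cdot 7^{2}}{2} = 5 + \frac{4 \cdot 49}{2} = 5 + \frac{1}{2} \cdot 196 = 5 + 98 = 103$)
$\sqrt{E{\left(-65,4 \right)} + s{\left(-33 \right)}} = \sqrt{4 \left(-65\right) + 103} = \sqrt{-260 + 103} = \sqrt{-157} = i \sqrt{157}$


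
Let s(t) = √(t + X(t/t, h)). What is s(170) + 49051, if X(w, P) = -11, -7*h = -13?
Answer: 49051 + √159 ≈ 49064.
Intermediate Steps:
h = 13/7 (h = -⅐*(-13) = 13/7 ≈ 1.8571)
s(t) = √(-11 + t) (s(t) = √(t - 11) = √(-11 + t))
s(170) + 49051 = √(-11 + 170) + 49051 = √159 + 49051 = 49051 + √159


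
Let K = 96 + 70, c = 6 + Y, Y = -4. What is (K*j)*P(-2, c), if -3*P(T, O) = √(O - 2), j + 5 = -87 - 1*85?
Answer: 0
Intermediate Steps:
c = 2 (c = 6 - 4 = 2)
j = -177 (j = -5 + (-87 - 1*85) = -5 + (-87 - 85) = -5 - 172 = -177)
P(T, O) = -√(-2 + O)/3 (P(T, O) = -√(O - 2)/3 = -√(-2 + O)/3)
K = 166
(K*j)*P(-2, c) = (166*(-177))*(-√(-2 + 2)/3) = -(-9794)*√0 = -(-9794)*0 = -29382*0 = 0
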